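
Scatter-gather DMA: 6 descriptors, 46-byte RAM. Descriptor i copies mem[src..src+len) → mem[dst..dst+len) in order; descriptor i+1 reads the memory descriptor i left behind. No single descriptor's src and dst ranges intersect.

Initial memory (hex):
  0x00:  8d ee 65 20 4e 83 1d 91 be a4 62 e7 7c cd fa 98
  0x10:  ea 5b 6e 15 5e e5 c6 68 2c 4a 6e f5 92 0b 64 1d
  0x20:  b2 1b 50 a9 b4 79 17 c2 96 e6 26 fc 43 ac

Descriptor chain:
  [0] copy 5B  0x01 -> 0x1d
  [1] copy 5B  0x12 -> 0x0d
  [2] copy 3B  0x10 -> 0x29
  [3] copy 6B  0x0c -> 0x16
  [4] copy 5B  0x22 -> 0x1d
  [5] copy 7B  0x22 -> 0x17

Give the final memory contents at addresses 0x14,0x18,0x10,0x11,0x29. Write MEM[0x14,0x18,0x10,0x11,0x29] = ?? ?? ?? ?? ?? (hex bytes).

  after D0: wrote 5B at 0x1d = ee65204e83
  after D1: wrote 5B at 0x0d = 6e155ee5c6
  after D2: wrote 3B at 0x29 = e5c66e
  after D3: wrote 6B at 0x16 = 7c6e155ee5c6
  after D4: wrote 5B at 0x1d = 50a9b47917
  after D5: wrote 7B at 0x17 = 50a9b47917c296
query mem[0x14]=0x5e, mem[0x18]=0xa9, mem[0x10]=0xe5, mem[0x11]=0xc6, mem[0x29]=0xe5

MEM[0x14,0x18,0x10,0x11,0x29] = 5e a9 e5 c6 e5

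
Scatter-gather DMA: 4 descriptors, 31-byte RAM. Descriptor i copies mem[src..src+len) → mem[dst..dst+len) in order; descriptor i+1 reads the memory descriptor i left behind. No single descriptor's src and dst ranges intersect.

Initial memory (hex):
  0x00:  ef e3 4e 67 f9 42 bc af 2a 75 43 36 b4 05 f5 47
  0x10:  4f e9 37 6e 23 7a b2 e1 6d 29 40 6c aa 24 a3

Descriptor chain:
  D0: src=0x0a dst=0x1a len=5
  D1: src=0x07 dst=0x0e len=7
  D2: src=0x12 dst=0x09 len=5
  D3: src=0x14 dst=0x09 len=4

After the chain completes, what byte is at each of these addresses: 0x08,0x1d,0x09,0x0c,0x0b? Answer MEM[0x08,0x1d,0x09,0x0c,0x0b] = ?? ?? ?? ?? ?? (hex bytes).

[0] 0x0a->0x1a len=5 : 43 36 b4 05 f5
[1] 0x07->0x0e len=7 : af 2a 75 43 36 b4 05
[2] 0x12->0x09 len=5 : 36 b4 05 7a b2
[3] 0x14->0x09 len=4 : 05 7a b2 e1
query mem[0x08]=0x2a, mem[0x1d]=0x05, mem[0x09]=0x05, mem[0x0c]=0xe1, mem[0x0b]=0xb2

MEM[0x08,0x1d,0x09,0x0c,0x0b] = 2a 05 05 e1 b2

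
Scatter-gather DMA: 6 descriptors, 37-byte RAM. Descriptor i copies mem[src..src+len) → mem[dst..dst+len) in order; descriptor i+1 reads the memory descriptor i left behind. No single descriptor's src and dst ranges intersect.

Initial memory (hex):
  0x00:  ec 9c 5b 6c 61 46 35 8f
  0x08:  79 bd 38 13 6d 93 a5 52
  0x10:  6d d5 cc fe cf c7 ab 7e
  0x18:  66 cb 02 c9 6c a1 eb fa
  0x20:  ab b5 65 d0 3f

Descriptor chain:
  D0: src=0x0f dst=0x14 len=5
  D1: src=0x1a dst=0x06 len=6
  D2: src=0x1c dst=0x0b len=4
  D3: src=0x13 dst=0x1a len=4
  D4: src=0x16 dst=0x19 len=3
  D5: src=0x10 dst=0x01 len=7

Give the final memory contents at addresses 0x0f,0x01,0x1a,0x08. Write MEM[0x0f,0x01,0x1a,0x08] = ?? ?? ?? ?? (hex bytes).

MEM[0x0f,0x01,0x1a,0x08] = 52 6d cc 6c

D0: mem[0x14..0x18] <- [52 6d d5 cc fe]
D1: mem[0x06..0x0b] <- [02 c9 6c a1 eb fa]
D2: mem[0x0b..0x0e] <- [6c a1 eb fa]
D3: mem[0x1a..0x1d] <- [fe 52 6d d5]
D4: mem[0x19..0x1b] <- [d5 cc fe]
D5: mem[0x01..0x07] <- [6d d5 cc fe 52 6d d5]
query mem[0x0f]=0x52, mem[0x01]=0x6d, mem[0x1a]=0xcc, mem[0x08]=0x6c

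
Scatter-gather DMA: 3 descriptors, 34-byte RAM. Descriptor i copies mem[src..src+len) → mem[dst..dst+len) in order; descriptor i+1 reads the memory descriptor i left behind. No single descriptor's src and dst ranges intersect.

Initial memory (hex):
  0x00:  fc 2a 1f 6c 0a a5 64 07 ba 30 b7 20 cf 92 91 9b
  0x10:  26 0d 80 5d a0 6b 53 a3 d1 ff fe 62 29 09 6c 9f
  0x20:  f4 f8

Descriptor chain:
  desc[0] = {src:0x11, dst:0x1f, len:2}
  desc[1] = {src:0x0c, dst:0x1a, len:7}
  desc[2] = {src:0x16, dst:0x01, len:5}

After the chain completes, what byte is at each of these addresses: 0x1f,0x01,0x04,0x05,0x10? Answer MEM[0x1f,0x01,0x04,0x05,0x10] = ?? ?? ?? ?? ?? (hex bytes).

MEM[0x1f,0x01,0x04,0x05,0x10] = 0d 53 ff cf 26

[0] 0x11->0x1f len=2 : 0d 80
[1] 0x0c->0x1a len=7 : cf 92 91 9b 26 0d 80
[2] 0x16->0x01 len=5 : 53 a3 d1 ff cf
query mem[0x1f]=0x0d, mem[0x01]=0x53, mem[0x04]=0xff, mem[0x05]=0xcf, mem[0x10]=0x26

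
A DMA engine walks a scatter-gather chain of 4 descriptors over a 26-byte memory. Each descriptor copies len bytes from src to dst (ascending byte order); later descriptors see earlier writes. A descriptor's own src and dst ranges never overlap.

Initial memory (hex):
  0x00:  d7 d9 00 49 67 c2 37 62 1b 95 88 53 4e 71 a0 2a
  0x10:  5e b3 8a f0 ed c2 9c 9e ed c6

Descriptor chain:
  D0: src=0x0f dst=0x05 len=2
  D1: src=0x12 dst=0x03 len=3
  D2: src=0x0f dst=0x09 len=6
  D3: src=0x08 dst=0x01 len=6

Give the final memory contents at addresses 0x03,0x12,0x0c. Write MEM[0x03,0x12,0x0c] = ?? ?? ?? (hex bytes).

MEM[0x03,0x12,0x0c] = 5e 8a 8a

[0] 0x0f->0x05 len=2 : 2a 5e
[1] 0x12->0x03 len=3 : 8a f0 ed
[2] 0x0f->0x09 len=6 : 2a 5e b3 8a f0 ed
[3] 0x08->0x01 len=6 : 1b 2a 5e b3 8a f0
query mem[0x03]=0x5e, mem[0x12]=0x8a, mem[0x0c]=0x8a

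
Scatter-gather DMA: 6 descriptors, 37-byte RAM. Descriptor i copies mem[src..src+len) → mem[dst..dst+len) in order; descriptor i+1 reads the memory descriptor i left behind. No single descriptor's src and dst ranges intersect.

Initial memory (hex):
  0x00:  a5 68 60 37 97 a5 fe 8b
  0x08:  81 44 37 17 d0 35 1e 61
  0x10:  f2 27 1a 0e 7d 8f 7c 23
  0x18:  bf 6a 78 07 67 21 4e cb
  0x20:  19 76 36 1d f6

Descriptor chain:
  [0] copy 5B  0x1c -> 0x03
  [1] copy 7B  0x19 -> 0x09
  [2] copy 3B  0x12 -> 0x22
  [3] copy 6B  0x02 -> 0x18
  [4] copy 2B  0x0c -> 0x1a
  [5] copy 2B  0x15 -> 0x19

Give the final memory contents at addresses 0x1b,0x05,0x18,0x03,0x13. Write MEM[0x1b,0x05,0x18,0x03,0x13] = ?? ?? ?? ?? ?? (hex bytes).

D0: mem[0x03..0x07] <- [67 21 4e cb 19]
D1: mem[0x09..0x0f] <- [6a 78 07 67 21 4e cb]
D2: mem[0x22..0x24] <- [1a 0e 7d]
D3: mem[0x18..0x1d] <- [60 67 21 4e cb 19]
D4: mem[0x1a..0x1b] <- [67 21]
D5: mem[0x19..0x1a] <- [8f 7c]
query mem[0x1b]=0x21, mem[0x05]=0x4e, mem[0x18]=0x60, mem[0x03]=0x67, mem[0x13]=0x0e

MEM[0x1b,0x05,0x18,0x03,0x13] = 21 4e 60 67 0e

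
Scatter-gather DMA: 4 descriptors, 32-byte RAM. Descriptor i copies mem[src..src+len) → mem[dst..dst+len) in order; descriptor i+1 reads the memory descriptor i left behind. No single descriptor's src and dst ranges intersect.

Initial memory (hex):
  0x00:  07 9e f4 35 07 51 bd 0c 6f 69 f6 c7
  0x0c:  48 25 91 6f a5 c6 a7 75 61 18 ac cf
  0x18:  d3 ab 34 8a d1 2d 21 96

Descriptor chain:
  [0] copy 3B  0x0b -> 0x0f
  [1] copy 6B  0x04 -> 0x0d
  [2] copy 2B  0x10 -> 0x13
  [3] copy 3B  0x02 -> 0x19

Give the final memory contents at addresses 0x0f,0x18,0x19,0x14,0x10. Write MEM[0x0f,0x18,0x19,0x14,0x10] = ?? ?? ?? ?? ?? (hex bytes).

[0] 0x0b->0x0f len=3 : c7 48 25
[1] 0x04->0x0d len=6 : 07 51 bd 0c 6f 69
[2] 0x10->0x13 len=2 : 0c 6f
[3] 0x02->0x19 len=3 : f4 35 07
query mem[0x0f]=0xbd, mem[0x18]=0xd3, mem[0x19]=0xf4, mem[0x14]=0x6f, mem[0x10]=0x0c

MEM[0x0f,0x18,0x19,0x14,0x10] = bd d3 f4 6f 0c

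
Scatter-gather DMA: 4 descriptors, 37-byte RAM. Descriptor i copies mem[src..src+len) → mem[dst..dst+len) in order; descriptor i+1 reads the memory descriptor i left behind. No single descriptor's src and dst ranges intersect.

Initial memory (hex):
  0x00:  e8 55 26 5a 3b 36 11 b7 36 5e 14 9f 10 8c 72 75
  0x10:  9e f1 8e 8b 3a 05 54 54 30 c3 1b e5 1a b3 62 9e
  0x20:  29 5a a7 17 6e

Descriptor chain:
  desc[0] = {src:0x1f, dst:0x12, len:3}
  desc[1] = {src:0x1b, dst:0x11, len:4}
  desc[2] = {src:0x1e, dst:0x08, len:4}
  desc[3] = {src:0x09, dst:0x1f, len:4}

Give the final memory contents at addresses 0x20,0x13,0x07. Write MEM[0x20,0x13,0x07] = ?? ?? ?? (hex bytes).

MEM[0x20,0x13,0x07] = 29 b3 b7

D0: mem[0x12..0x14] <- [9e 29 5a]
D1: mem[0x11..0x14] <- [e5 1a b3 62]
D2: mem[0x08..0x0b] <- [62 9e 29 5a]
D3: mem[0x1f..0x22] <- [9e 29 5a 10]
query mem[0x20]=0x29, mem[0x13]=0xb3, mem[0x07]=0xb7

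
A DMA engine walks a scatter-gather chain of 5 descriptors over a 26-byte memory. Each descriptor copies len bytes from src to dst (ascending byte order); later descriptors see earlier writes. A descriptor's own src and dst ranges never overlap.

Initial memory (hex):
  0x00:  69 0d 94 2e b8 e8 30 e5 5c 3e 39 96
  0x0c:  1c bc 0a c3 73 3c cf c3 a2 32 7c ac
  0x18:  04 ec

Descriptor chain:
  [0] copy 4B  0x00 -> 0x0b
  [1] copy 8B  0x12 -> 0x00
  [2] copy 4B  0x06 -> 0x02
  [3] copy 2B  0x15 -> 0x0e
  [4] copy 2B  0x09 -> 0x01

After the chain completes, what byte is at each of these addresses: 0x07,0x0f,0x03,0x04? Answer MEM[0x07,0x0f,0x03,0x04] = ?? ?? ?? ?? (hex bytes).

MEM[0x07,0x0f,0x03,0x04] = ec 7c ec 5c

#0 dst[0x0b+4] := {0x69,0x0d,0x94,0x2e}
#1 dst[0x00+8] := {0xcf,0xc3,0xa2,0x32,0x7c,0xac,0x04,0xec}
#2 dst[0x02+4] := {0x04,0xec,0x5c,0x3e}
#3 dst[0x0e+2] := {0x32,0x7c}
#4 dst[0x01+2] := {0x3e,0x39}
query mem[0x07]=0xec, mem[0x0f]=0x7c, mem[0x03]=0xec, mem[0x04]=0x5c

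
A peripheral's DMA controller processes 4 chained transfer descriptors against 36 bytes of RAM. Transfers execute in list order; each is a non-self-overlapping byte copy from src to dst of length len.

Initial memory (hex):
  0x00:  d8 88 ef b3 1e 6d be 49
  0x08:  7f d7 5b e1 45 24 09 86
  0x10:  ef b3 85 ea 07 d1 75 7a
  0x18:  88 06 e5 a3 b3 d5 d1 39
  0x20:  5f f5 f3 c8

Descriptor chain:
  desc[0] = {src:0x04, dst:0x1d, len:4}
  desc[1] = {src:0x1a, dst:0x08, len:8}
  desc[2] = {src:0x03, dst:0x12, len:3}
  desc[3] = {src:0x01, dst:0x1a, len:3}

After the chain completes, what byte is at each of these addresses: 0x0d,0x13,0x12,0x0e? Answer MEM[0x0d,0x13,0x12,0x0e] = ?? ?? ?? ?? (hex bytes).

[0] 0x04->0x1d len=4 : 1e 6d be 49
[1] 0x1a->0x08 len=8 : e5 a3 b3 1e 6d be 49 f5
[2] 0x03->0x12 len=3 : b3 1e 6d
[3] 0x01->0x1a len=3 : 88 ef b3
query mem[0x0d]=0xbe, mem[0x13]=0x1e, mem[0x12]=0xb3, mem[0x0e]=0x49

MEM[0x0d,0x13,0x12,0x0e] = be 1e b3 49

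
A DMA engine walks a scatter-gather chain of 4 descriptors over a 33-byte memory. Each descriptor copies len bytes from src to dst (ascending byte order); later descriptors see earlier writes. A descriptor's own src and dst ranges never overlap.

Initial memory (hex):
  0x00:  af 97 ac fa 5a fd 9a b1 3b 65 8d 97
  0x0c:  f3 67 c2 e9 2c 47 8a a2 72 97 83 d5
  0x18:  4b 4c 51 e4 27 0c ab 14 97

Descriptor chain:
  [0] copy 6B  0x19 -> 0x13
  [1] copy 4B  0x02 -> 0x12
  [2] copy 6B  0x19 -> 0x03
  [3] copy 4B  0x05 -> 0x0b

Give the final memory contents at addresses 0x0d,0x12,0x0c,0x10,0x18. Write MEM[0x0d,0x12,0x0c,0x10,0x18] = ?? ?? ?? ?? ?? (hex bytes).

#0 dst[0x13+6] := {0x4c,0x51,0xe4,0x27,0x0c,0xab}
#1 dst[0x12+4] := {0xac,0xfa,0x5a,0xfd}
#2 dst[0x03+6] := {0x4c,0x51,0xe4,0x27,0x0c,0xab}
#3 dst[0x0b+4] := {0xe4,0x27,0x0c,0xab}
query mem[0x0d]=0x0c, mem[0x12]=0xac, mem[0x0c]=0x27, mem[0x10]=0x2c, mem[0x18]=0xab

MEM[0x0d,0x12,0x0c,0x10,0x18] = 0c ac 27 2c ab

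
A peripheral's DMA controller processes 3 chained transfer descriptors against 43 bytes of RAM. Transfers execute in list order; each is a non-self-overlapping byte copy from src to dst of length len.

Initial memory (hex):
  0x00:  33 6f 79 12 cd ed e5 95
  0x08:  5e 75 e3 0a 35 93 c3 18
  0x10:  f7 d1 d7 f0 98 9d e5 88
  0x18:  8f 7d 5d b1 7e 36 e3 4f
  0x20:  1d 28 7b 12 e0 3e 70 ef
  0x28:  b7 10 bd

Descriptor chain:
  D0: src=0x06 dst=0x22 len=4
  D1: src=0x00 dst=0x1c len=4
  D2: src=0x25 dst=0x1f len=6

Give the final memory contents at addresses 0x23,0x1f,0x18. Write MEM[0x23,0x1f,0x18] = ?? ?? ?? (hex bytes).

  after D0: wrote 4B at 0x22 = e5955e75
  after D1: wrote 4B at 0x1c = 336f7912
  after D2: wrote 6B at 0x1f = 7570efb710bd
query mem[0x23]=0x10, mem[0x1f]=0x75, mem[0x18]=0x8f

MEM[0x23,0x1f,0x18] = 10 75 8f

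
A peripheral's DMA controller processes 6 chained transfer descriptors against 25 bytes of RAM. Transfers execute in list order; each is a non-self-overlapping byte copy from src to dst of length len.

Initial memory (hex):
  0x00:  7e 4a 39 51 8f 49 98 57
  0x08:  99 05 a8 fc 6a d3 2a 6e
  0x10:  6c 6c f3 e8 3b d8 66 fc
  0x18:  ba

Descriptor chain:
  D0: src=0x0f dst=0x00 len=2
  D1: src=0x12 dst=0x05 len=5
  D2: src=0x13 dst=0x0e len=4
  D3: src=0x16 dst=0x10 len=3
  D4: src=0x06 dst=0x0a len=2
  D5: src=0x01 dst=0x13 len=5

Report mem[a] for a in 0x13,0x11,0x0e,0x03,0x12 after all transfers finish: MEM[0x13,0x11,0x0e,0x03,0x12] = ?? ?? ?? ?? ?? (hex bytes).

MEM[0x13,0x11,0x0e,0x03,0x12] = 6c fc e8 51 ba

#0 dst[0x00+2] := {0x6e,0x6c}
#1 dst[0x05+5] := {0xf3,0xe8,0x3b,0xd8,0x66}
#2 dst[0x0e+4] := {0xe8,0x3b,0xd8,0x66}
#3 dst[0x10+3] := {0x66,0xfc,0xba}
#4 dst[0x0a+2] := {0xe8,0x3b}
#5 dst[0x13+5] := {0x6c,0x39,0x51,0x8f,0xf3}
query mem[0x13]=0x6c, mem[0x11]=0xfc, mem[0x0e]=0xe8, mem[0x03]=0x51, mem[0x12]=0xba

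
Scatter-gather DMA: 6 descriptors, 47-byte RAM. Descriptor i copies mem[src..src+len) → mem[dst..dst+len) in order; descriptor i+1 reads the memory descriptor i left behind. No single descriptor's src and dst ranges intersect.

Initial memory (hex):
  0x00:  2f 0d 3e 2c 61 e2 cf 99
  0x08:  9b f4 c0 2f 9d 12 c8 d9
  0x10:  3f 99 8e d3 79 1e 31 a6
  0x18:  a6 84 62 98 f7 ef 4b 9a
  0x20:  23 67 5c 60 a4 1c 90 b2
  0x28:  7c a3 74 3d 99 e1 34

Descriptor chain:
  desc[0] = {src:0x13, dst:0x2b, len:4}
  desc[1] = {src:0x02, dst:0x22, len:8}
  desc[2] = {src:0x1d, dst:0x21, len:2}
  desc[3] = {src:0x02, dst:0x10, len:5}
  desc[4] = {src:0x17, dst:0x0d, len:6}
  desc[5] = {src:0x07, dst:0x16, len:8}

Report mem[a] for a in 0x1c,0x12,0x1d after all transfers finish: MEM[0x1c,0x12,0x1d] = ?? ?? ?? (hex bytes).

MEM[0x1c,0x12,0x1d] = a6 f7 a6

#0 dst[0x2b+4] := {0xd3,0x79,0x1e,0x31}
#1 dst[0x22+8] := {0x3e,0x2c,0x61,0xe2,0xcf,0x99,0x9b,0xf4}
#2 dst[0x21+2] := {0xef,0x4b}
#3 dst[0x10+5] := {0x3e,0x2c,0x61,0xe2,0xcf}
#4 dst[0x0d+6] := {0xa6,0xa6,0x84,0x62,0x98,0xf7}
#5 dst[0x16+8] := {0x99,0x9b,0xf4,0xc0,0x2f,0x9d,0xa6,0xa6}
query mem[0x1c]=0xa6, mem[0x12]=0xf7, mem[0x1d]=0xa6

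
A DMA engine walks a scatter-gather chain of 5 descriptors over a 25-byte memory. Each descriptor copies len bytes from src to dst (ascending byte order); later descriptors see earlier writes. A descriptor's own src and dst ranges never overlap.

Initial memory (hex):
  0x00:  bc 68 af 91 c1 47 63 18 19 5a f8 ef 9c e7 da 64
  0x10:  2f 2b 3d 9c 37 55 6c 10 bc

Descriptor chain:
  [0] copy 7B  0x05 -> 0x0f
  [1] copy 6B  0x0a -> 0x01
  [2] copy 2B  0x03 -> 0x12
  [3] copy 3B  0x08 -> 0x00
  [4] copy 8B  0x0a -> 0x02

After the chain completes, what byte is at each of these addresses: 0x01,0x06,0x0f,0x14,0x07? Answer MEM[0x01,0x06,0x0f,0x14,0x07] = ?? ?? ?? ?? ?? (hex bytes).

MEM[0x01,0x06,0x0f,0x14,0x07] = 5a da 47 f8 47

  after D0: wrote 7B at 0x0f = 476318195af8ef
  after D1: wrote 6B at 0x01 = f8ef9ce7da47
  after D2: wrote 2B at 0x12 = 9ce7
  after D3: wrote 3B at 0x00 = 195af8
  after D4: wrote 8B at 0x02 = f8ef9ce7da476318
query mem[0x01]=0x5a, mem[0x06]=0xda, mem[0x0f]=0x47, mem[0x14]=0xf8, mem[0x07]=0x47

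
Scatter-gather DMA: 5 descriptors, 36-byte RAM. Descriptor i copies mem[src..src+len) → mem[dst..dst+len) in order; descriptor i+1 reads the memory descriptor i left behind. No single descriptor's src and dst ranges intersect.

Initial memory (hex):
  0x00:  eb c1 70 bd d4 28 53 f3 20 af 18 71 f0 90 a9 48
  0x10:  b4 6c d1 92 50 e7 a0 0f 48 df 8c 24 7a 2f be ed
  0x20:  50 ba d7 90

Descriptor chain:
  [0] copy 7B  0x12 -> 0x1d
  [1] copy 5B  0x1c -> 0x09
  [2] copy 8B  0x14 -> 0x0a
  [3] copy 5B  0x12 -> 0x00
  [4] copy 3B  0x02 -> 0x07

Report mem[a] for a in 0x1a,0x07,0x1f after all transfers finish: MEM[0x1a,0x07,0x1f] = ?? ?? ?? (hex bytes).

[0] 0x12->0x1d len=7 : d1 92 50 e7 a0 0f 48
[1] 0x1c->0x09 len=5 : 7a d1 92 50 e7
[2] 0x14->0x0a len=8 : 50 e7 a0 0f 48 df 8c 24
[3] 0x12->0x00 len=5 : d1 92 50 e7 a0
[4] 0x02->0x07 len=3 : 50 e7 a0
query mem[0x1a]=0x8c, mem[0x07]=0x50, mem[0x1f]=0x50

MEM[0x1a,0x07,0x1f] = 8c 50 50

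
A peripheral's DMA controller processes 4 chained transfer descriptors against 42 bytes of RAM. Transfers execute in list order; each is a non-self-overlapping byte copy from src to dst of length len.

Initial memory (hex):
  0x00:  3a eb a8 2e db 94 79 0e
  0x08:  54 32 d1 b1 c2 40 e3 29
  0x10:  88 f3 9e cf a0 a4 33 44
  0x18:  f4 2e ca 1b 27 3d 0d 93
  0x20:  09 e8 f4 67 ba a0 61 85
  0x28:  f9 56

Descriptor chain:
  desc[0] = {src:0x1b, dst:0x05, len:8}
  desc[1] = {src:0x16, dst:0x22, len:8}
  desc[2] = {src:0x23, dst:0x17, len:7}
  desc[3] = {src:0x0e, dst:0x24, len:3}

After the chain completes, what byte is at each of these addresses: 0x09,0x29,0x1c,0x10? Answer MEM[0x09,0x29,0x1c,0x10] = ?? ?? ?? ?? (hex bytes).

[0] 0x1b->0x05 len=8 : 1b 27 3d 0d 93 09 e8 f4
[1] 0x16->0x22 len=8 : 33 44 f4 2e ca 1b 27 3d
[2] 0x23->0x17 len=7 : 44 f4 2e ca 1b 27 3d
[3] 0x0e->0x24 len=3 : e3 29 88
query mem[0x09]=0x93, mem[0x29]=0x3d, mem[0x1c]=0x27, mem[0x10]=0x88

MEM[0x09,0x29,0x1c,0x10] = 93 3d 27 88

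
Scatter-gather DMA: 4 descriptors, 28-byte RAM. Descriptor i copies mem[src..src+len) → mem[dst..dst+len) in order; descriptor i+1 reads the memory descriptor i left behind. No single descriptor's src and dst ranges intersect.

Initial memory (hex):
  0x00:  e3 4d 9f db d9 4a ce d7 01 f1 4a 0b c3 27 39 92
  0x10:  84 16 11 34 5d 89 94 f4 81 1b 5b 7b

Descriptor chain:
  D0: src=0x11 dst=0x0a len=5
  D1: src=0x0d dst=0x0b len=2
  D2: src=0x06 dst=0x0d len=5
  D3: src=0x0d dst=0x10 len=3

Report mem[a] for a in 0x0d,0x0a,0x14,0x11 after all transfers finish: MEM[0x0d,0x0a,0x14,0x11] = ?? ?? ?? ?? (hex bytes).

D0: mem[0x0a..0x0e] <- [16 11 34 5d 89]
D1: mem[0x0b..0x0c] <- [5d 89]
D2: mem[0x0d..0x11] <- [ce d7 01 f1 16]
D3: mem[0x10..0x12] <- [ce d7 01]
query mem[0x0d]=0xce, mem[0x0a]=0x16, mem[0x14]=0x5d, mem[0x11]=0xd7

MEM[0x0d,0x0a,0x14,0x11] = ce 16 5d d7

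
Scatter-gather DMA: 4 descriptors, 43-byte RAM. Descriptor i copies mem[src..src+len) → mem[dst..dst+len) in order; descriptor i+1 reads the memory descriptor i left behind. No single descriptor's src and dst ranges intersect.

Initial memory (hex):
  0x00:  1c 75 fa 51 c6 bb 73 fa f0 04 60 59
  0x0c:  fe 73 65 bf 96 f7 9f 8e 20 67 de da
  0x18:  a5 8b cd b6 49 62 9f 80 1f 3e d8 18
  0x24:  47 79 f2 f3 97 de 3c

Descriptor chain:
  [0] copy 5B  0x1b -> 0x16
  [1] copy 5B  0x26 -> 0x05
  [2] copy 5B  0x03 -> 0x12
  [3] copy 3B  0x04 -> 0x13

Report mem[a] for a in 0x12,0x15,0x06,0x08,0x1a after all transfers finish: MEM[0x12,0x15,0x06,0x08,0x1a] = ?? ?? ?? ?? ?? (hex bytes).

MEM[0x12,0x15,0x06,0x08,0x1a] = 51 f3 f3 de 80

[0] 0x1b->0x16 len=5 : b6 49 62 9f 80
[1] 0x26->0x05 len=5 : f2 f3 97 de 3c
[2] 0x03->0x12 len=5 : 51 c6 f2 f3 97
[3] 0x04->0x13 len=3 : c6 f2 f3
query mem[0x12]=0x51, mem[0x15]=0xf3, mem[0x06]=0xf3, mem[0x08]=0xde, mem[0x1a]=0x80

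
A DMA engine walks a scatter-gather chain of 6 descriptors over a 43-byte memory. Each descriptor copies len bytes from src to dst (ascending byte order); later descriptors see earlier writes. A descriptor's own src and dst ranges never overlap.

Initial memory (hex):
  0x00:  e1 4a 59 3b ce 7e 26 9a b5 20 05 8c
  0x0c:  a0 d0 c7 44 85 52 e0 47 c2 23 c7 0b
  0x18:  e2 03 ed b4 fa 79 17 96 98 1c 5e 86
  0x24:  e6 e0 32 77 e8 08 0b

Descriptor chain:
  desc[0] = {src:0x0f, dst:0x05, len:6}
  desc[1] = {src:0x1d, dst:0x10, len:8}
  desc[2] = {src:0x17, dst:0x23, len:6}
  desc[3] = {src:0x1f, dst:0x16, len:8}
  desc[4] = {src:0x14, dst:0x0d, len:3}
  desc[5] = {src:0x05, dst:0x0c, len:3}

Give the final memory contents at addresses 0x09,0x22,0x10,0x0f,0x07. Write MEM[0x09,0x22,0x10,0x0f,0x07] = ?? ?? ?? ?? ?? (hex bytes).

[0] 0x0f->0x05 len=6 : 44 85 52 e0 47 c2
[1] 0x1d->0x10 len=8 : 79 17 96 98 1c 5e 86 e6
[2] 0x17->0x23 len=6 : e6 e2 03 ed b4 fa
[3] 0x1f->0x16 len=8 : 96 98 1c 5e e6 e2 03 ed
[4] 0x14->0x0d len=3 : 1c 5e 96
[5] 0x05->0x0c len=3 : 44 85 52
query mem[0x09]=0x47, mem[0x22]=0x5e, mem[0x10]=0x79, mem[0x0f]=0x96, mem[0x07]=0x52

MEM[0x09,0x22,0x10,0x0f,0x07] = 47 5e 79 96 52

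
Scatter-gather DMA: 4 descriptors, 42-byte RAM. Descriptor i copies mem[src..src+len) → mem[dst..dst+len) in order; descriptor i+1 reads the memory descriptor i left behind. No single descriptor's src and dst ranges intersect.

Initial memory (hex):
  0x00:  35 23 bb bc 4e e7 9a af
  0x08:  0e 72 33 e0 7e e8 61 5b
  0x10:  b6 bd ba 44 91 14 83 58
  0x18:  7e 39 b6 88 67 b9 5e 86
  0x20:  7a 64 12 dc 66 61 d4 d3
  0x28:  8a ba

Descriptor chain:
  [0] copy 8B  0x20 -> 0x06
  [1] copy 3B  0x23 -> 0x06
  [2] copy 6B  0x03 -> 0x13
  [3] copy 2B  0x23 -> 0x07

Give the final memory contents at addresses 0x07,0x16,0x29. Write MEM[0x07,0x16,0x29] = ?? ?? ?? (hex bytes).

MEM[0x07,0x16,0x29] = dc dc ba

#0 dst[0x06+8] := {0x7a,0x64,0x12,0xdc,0x66,0x61,0xd4,0xd3}
#1 dst[0x06+3] := {0xdc,0x66,0x61}
#2 dst[0x13+6] := {0xbc,0x4e,0xe7,0xdc,0x66,0x61}
#3 dst[0x07+2] := {0xdc,0x66}
query mem[0x07]=0xdc, mem[0x16]=0xdc, mem[0x29]=0xba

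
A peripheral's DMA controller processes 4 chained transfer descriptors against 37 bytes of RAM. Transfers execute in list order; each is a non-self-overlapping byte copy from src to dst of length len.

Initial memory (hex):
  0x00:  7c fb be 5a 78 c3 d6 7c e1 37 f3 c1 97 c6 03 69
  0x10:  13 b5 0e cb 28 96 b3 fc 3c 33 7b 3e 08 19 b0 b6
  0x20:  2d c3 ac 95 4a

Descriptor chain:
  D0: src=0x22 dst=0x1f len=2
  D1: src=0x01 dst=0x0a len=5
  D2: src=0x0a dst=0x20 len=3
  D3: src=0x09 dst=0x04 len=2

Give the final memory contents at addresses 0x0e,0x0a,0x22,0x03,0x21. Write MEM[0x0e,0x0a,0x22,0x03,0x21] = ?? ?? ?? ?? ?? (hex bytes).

MEM[0x0e,0x0a,0x22,0x03,0x21] = c3 fb 5a 5a be

D0: mem[0x1f..0x20] <- [ac 95]
D1: mem[0x0a..0x0e] <- [fb be 5a 78 c3]
D2: mem[0x20..0x22] <- [fb be 5a]
D3: mem[0x04..0x05] <- [37 fb]
query mem[0x0e]=0xc3, mem[0x0a]=0xfb, mem[0x22]=0x5a, mem[0x03]=0x5a, mem[0x21]=0xbe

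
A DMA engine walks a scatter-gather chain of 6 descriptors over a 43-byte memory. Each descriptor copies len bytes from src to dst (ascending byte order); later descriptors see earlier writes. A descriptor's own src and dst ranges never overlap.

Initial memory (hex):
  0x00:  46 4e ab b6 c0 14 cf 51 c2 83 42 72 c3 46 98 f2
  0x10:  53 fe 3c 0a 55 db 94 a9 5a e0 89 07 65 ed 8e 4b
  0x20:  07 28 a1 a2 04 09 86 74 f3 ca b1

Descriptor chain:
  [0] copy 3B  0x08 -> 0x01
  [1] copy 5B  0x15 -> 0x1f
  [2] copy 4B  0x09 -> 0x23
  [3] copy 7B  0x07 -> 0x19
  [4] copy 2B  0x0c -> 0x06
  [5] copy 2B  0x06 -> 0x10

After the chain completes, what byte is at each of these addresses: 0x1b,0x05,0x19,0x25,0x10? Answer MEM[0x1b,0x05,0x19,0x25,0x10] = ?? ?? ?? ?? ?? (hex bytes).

MEM[0x1b,0x05,0x19,0x25,0x10] = 83 14 51 72 c3

[0] 0x08->0x01 len=3 : c2 83 42
[1] 0x15->0x1f len=5 : db 94 a9 5a e0
[2] 0x09->0x23 len=4 : 83 42 72 c3
[3] 0x07->0x19 len=7 : 51 c2 83 42 72 c3 46
[4] 0x0c->0x06 len=2 : c3 46
[5] 0x06->0x10 len=2 : c3 46
query mem[0x1b]=0x83, mem[0x05]=0x14, mem[0x19]=0x51, mem[0x25]=0x72, mem[0x10]=0xc3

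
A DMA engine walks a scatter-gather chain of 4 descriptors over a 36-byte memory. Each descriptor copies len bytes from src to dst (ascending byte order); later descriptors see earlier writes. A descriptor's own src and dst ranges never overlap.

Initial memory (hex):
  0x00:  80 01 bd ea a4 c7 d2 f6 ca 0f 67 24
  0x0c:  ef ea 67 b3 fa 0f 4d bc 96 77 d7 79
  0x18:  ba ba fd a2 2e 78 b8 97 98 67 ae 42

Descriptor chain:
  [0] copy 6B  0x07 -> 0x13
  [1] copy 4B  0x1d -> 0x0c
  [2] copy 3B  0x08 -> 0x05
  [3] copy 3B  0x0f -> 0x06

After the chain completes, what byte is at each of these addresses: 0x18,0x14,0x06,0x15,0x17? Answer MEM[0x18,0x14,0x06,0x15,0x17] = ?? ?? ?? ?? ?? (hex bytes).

MEM[0x18,0x14,0x06,0x15,0x17] = ef ca 98 0f 24

  after D0: wrote 6B at 0x13 = f6ca0f6724ef
  after D1: wrote 4B at 0x0c = 78b89798
  after D2: wrote 3B at 0x05 = ca0f67
  after D3: wrote 3B at 0x06 = 98fa0f
query mem[0x18]=0xef, mem[0x14]=0xca, mem[0x06]=0x98, mem[0x15]=0x0f, mem[0x17]=0x24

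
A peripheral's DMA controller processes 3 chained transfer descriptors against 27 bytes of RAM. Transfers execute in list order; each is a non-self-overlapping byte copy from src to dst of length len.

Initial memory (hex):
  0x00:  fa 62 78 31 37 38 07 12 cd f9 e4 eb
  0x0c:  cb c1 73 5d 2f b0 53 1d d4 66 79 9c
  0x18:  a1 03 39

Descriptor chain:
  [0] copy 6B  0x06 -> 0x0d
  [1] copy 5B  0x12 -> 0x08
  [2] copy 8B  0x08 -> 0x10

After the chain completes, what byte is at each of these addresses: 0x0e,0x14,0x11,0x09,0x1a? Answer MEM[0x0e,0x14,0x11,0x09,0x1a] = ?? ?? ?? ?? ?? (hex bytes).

MEM[0x0e,0x14,0x11,0x09,0x1a] = 12 79 1d 1d 39

[0] 0x06->0x0d len=6 : 07 12 cd f9 e4 eb
[1] 0x12->0x08 len=5 : eb 1d d4 66 79
[2] 0x08->0x10 len=8 : eb 1d d4 66 79 07 12 cd
query mem[0x0e]=0x12, mem[0x14]=0x79, mem[0x11]=0x1d, mem[0x09]=0x1d, mem[0x1a]=0x39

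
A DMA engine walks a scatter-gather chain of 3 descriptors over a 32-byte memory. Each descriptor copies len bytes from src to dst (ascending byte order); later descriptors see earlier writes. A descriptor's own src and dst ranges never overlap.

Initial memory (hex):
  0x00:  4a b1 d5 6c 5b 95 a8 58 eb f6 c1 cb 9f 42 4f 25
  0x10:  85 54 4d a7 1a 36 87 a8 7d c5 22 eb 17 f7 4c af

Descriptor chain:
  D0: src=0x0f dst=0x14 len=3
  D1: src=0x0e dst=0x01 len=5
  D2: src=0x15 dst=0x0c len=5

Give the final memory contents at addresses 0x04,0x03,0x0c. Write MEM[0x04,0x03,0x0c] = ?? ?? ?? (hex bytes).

MEM[0x04,0x03,0x0c] = 54 85 85

[0] 0x0f->0x14 len=3 : 25 85 54
[1] 0x0e->0x01 len=5 : 4f 25 85 54 4d
[2] 0x15->0x0c len=5 : 85 54 a8 7d c5
query mem[0x04]=0x54, mem[0x03]=0x85, mem[0x0c]=0x85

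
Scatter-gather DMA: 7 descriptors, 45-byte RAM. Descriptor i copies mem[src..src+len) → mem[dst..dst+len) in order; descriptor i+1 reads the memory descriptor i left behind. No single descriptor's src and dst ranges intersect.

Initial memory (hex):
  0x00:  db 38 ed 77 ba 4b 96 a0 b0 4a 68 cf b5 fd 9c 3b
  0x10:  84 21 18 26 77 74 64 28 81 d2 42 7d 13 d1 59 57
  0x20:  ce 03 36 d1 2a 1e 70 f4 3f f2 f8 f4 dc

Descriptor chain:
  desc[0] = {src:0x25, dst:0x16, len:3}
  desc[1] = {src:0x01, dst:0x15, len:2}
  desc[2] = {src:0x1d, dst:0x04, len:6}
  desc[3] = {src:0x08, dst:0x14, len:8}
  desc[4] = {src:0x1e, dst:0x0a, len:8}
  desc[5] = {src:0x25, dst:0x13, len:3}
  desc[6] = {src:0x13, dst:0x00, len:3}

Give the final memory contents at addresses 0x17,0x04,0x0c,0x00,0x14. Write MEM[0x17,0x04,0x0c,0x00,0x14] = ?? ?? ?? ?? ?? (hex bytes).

MEM[0x17,0x04,0x0c,0x00,0x14] = cf d1 ce 1e 70

#0 dst[0x16+3] := {0x1e,0x70,0xf4}
#1 dst[0x15+2] := {0x38,0xed}
#2 dst[0x04+6] := {0xd1,0x59,0x57,0xce,0x03,0x36}
#3 dst[0x14+8] := {0x03,0x36,0x68,0xcf,0xb5,0xfd,0x9c,0x3b}
#4 dst[0x0a+8] := {0x59,0x57,0xce,0x03,0x36,0xd1,0x2a,0x1e}
#5 dst[0x13+3] := {0x1e,0x70,0xf4}
#6 dst[0x00+3] := {0x1e,0x70,0xf4}
query mem[0x17]=0xcf, mem[0x04]=0xd1, mem[0x0c]=0xce, mem[0x00]=0x1e, mem[0x14]=0x70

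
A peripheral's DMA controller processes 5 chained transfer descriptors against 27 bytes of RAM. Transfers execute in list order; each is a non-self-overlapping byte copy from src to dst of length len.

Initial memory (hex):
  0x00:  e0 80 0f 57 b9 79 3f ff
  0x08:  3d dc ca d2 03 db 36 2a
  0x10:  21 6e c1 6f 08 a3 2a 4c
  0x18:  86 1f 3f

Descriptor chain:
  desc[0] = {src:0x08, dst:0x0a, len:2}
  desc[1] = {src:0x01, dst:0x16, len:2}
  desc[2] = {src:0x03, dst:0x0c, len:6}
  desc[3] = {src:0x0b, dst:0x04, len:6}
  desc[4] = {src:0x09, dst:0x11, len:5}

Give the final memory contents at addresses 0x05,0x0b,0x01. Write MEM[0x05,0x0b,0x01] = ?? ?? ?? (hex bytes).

MEM[0x05,0x0b,0x01] = 57 dc 80

  after D0: wrote 2B at 0x0a = 3ddc
  after D1: wrote 2B at 0x16 = 800f
  after D2: wrote 6B at 0x0c = 57b9793fff3d
  after D3: wrote 6B at 0x04 = dc57b9793fff
  after D4: wrote 5B at 0x11 = ff3ddc57b9
query mem[0x05]=0x57, mem[0x0b]=0xdc, mem[0x01]=0x80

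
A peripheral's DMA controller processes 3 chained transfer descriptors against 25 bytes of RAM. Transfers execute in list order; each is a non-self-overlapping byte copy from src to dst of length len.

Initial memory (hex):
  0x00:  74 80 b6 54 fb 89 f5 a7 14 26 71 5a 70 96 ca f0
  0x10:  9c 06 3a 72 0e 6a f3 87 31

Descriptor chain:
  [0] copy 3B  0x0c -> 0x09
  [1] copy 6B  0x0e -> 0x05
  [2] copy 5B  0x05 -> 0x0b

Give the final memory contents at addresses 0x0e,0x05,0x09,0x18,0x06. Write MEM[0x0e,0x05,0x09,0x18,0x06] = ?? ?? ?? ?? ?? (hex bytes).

MEM[0x0e,0x05,0x09,0x18,0x06] = 06 ca 3a 31 f0

[0] 0x0c->0x09 len=3 : 70 96 ca
[1] 0x0e->0x05 len=6 : ca f0 9c 06 3a 72
[2] 0x05->0x0b len=5 : ca f0 9c 06 3a
query mem[0x0e]=0x06, mem[0x05]=0xca, mem[0x09]=0x3a, mem[0x18]=0x31, mem[0x06]=0xf0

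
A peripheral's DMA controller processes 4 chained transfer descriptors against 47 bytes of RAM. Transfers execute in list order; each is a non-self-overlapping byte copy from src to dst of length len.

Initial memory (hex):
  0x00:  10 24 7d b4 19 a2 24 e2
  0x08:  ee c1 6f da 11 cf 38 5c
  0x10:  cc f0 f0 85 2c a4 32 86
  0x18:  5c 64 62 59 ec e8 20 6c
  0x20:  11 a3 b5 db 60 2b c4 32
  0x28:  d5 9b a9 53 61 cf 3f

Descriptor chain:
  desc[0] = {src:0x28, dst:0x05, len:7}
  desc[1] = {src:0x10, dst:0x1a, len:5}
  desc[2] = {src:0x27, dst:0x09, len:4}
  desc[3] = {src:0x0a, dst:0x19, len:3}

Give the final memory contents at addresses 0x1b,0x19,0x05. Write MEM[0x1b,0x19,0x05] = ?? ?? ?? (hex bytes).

#0 dst[0x05+7] := {0xd5,0x9b,0xa9,0x53,0x61,0xcf,0x3f}
#1 dst[0x1a+5] := {0xcc,0xf0,0xf0,0x85,0x2c}
#2 dst[0x09+4] := {0x32,0xd5,0x9b,0xa9}
#3 dst[0x19+3] := {0xd5,0x9b,0xa9}
query mem[0x1b]=0xa9, mem[0x19]=0xd5, mem[0x05]=0xd5

MEM[0x1b,0x19,0x05] = a9 d5 d5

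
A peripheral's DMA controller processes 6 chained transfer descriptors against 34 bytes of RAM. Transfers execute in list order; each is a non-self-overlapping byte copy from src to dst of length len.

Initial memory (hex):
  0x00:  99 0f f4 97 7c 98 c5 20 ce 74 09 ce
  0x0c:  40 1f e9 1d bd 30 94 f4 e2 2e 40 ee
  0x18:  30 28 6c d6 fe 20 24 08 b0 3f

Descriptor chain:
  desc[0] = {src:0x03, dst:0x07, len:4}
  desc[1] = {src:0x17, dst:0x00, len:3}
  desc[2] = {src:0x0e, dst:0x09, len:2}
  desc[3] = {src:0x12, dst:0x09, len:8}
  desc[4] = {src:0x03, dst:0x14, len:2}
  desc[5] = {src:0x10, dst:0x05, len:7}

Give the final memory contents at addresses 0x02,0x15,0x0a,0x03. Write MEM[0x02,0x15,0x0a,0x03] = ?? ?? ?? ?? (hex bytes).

MEM[0x02,0x15,0x0a,0x03] = 28 7c 7c 97

  after D0: wrote 4B at 0x07 = 977c98c5
  after D1: wrote 3B at 0x00 = ee3028
  after D2: wrote 2B at 0x09 = e91d
  after D3: wrote 8B at 0x09 = 94f4e22e40ee3028
  after D4: wrote 2B at 0x14 = 977c
  after D5: wrote 7B at 0x05 = 283094f4977c40
query mem[0x02]=0x28, mem[0x15]=0x7c, mem[0x0a]=0x7c, mem[0x03]=0x97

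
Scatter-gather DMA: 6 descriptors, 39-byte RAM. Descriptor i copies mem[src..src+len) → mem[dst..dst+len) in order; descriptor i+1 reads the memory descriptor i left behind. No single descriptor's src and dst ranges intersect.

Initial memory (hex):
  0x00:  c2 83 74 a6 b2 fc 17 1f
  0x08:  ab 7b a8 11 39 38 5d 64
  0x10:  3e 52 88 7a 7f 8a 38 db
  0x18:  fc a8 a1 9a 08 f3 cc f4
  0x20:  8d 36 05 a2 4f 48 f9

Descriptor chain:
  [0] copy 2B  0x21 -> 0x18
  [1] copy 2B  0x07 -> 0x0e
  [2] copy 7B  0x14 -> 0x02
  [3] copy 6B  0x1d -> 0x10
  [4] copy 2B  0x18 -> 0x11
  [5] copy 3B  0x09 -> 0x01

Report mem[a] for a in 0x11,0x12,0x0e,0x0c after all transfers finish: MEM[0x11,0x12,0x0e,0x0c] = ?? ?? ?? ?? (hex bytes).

[0] 0x21->0x18 len=2 : 36 05
[1] 0x07->0x0e len=2 : 1f ab
[2] 0x14->0x02 len=7 : 7f 8a 38 db 36 05 a1
[3] 0x1d->0x10 len=6 : f3 cc f4 8d 36 05
[4] 0x18->0x11 len=2 : 36 05
[5] 0x09->0x01 len=3 : 7b a8 11
query mem[0x11]=0x36, mem[0x12]=0x05, mem[0x0e]=0x1f, mem[0x0c]=0x39

MEM[0x11,0x12,0x0e,0x0c] = 36 05 1f 39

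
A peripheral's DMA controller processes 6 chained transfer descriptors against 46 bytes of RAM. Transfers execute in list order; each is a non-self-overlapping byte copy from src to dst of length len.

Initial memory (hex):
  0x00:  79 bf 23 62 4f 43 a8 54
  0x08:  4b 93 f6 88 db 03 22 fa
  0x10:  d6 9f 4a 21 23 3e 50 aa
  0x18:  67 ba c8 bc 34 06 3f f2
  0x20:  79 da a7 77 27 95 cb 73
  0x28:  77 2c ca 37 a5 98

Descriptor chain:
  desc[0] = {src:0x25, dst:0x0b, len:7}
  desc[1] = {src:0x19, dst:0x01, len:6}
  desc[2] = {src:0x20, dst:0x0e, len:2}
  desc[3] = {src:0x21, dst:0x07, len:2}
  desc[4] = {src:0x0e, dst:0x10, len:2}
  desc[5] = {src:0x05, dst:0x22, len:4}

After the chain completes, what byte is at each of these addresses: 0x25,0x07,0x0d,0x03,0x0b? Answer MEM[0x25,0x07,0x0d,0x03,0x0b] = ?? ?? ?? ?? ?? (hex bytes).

  after D0: wrote 7B at 0x0b = 95cb73772cca37
  after D1: wrote 6B at 0x01 = bac8bc34063f
  after D2: wrote 2B at 0x0e = 79da
  after D3: wrote 2B at 0x07 = daa7
  after D4: wrote 2B at 0x10 = 79da
  after D5: wrote 4B at 0x22 = 063fdaa7
query mem[0x25]=0xa7, mem[0x07]=0xda, mem[0x0d]=0x73, mem[0x03]=0xbc, mem[0x0b]=0x95

MEM[0x25,0x07,0x0d,0x03,0x0b] = a7 da 73 bc 95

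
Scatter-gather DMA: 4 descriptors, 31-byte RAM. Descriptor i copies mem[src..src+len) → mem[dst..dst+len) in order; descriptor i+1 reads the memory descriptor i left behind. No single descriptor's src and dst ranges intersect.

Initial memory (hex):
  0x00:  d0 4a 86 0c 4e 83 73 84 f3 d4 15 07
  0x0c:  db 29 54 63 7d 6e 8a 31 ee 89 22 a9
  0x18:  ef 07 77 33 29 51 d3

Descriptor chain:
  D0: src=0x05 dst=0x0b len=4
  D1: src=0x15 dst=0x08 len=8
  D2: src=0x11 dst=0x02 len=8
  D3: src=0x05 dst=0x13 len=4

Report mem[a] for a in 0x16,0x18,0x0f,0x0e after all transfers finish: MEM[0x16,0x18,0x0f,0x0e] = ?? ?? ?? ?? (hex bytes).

MEM[0x16,0x18,0x0f,0x0e] = a9 ef 29 33

  after D0: wrote 4B at 0x0b = 837384f3
  after D1: wrote 8B at 0x08 = 8922a9ef07773329
  after D2: wrote 8B at 0x02 = 6e8a31ee8922a9ef
  after D3: wrote 4B at 0x13 = ee8922a9
query mem[0x16]=0xa9, mem[0x18]=0xef, mem[0x0f]=0x29, mem[0x0e]=0x33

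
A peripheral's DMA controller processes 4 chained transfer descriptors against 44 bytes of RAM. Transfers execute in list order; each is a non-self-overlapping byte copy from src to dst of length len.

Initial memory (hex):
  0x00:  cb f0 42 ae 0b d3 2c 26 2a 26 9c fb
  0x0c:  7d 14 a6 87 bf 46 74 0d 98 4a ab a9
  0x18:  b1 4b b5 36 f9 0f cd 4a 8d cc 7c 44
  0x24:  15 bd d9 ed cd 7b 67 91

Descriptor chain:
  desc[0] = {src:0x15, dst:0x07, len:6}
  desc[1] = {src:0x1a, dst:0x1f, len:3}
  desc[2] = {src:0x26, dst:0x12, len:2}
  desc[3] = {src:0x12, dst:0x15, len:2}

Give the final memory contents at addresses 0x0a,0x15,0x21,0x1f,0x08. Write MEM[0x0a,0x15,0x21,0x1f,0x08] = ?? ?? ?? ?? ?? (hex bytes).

  after D0: wrote 6B at 0x07 = 4aaba9b14bb5
  after D1: wrote 3B at 0x1f = b536f9
  after D2: wrote 2B at 0x12 = d9ed
  after D3: wrote 2B at 0x15 = d9ed
query mem[0x0a]=0xb1, mem[0x15]=0xd9, mem[0x21]=0xf9, mem[0x1f]=0xb5, mem[0x08]=0xab

MEM[0x0a,0x15,0x21,0x1f,0x08] = b1 d9 f9 b5 ab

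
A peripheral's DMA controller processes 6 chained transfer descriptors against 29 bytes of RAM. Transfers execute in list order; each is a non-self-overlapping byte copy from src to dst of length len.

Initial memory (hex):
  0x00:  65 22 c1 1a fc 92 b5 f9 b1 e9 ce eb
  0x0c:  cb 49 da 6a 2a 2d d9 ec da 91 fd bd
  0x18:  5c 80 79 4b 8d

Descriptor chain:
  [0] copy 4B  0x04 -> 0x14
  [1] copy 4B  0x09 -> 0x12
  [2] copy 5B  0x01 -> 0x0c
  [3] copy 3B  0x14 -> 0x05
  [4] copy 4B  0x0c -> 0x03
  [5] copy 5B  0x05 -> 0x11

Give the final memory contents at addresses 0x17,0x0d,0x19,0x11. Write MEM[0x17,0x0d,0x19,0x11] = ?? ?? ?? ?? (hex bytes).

MEM[0x17,0x0d,0x19,0x11] = f9 c1 80 1a

#0 dst[0x14+4] := {0xfc,0x92,0xb5,0xf9}
#1 dst[0x12+4] := {0xe9,0xce,0xeb,0xcb}
#2 dst[0x0c+5] := {0x22,0xc1,0x1a,0xfc,0x92}
#3 dst[0x05+3] := {0xeb,0xcb,0xb5}
#4 dst[0x03+4] := {0x22,0xc1,0x1a,0xfc}
#5 dst[0x11+5] := {0x1a,0xfc,0xb5,0xb1,0xe9}
query mem[0x17]=0xf9, mem[0x0d]=0xc1, mem[0x19]=0x80, mem[0x11]=0x1a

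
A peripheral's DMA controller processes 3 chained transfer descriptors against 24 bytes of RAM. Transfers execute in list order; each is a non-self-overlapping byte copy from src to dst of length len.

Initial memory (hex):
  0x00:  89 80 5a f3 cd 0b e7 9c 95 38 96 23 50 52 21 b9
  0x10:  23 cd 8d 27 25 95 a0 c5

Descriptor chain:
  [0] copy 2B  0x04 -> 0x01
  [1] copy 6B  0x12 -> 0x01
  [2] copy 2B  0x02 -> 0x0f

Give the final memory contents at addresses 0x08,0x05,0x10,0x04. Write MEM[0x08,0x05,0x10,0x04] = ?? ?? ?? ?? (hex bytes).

MEM[0x08,0x05,0x10,0x04] = 95 a0 25 95

#0 dst[0x01+2] := {0xcd,0x0b}
#1 dst[0x01+6] := {0x8d,0x27,0x25,0x95,0xa0,0xc5}
#2 dst[0x0f+2] := {0x27,0x25}
query mem[0x08]=0x95, mem[0x05]=0xa0, mem[0x10]=0x25, mem[0x04]=0x95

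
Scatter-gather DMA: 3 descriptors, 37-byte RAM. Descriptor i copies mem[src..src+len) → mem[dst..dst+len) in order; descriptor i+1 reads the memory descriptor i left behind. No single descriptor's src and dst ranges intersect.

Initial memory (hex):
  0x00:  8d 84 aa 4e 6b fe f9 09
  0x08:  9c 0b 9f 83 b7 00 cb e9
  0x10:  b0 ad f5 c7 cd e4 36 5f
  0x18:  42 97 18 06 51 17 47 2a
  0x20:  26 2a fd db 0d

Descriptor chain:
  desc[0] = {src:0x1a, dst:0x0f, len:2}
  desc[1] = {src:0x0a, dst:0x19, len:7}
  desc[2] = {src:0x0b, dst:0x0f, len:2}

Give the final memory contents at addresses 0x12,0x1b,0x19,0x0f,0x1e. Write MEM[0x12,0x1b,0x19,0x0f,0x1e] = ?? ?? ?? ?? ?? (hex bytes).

MEM[0x12,0x1b,0x19,0x0f,0x1e] = f5 b7 9f 83 18

[0] 0x1a->0x0f len=2 : 18 06
[1] 0x0a->0x19 len=7 : 9f 83 b7 00 cb 18 06
[2] 0x0b->0x0f len=2 : 83 b7
query mem[0x12]=0xf5, mem[0x1b]=0xb7, mem[0x19]=0x9f, mem[0x0f]=0x83, mem[0x1e]=0x18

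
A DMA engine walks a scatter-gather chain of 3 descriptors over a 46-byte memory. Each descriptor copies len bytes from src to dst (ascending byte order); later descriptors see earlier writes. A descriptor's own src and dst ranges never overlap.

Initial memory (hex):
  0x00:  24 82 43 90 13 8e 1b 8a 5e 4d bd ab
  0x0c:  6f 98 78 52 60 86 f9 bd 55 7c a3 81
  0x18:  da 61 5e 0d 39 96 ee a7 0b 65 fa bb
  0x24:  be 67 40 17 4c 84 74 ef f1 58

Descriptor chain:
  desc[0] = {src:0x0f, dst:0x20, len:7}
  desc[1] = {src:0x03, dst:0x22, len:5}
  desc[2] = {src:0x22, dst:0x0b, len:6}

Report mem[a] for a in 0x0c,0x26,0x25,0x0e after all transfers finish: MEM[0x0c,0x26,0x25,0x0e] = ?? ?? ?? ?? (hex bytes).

MEM[0x0c,0x26,0x25,0x0e] = 13 8a 1b 1b

#0 dst[0x20+7] := {0x52,0x60,0x86,0xf9,0xbd,0x55,0x7c}
#1 dst[0x22+5] := {0x90,0x13,0x8e,0x1b,0x8a}
#2 dst[0x0b+6] := {0x90,0x13,0x8e,0x1b,0x8a,0x17}
query mem[0x0c]=0x13, mem[0x26]=0x8a, mem[0x25]=0x1b, mem[0x0e]=0x1b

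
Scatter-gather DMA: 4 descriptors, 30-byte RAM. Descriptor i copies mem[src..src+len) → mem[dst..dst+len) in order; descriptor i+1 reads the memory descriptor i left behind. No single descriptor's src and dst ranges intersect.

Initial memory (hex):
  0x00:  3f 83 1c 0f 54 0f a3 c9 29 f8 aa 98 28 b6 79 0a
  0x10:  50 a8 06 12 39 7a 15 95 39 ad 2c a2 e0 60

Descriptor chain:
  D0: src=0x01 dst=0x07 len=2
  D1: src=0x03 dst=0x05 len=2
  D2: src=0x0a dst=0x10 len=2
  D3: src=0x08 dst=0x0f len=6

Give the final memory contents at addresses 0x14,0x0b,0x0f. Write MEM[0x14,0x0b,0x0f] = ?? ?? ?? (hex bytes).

MEM[0x14,0x0b,0x0f] = b6 98 1c

D0: mem[0x07..0x08] <- [83 1c]
D1: mem[0x05..0x06] <- [0f 54]
D2: mem[0x10..0x11] <- [aa 98]
D3: mem[0x0f..0x14] <- [1c f8 aa 98 28 b6]
query mem[0x14]=0xb6, mem[0x0b]=0x98, mem[0x0f]=0x1c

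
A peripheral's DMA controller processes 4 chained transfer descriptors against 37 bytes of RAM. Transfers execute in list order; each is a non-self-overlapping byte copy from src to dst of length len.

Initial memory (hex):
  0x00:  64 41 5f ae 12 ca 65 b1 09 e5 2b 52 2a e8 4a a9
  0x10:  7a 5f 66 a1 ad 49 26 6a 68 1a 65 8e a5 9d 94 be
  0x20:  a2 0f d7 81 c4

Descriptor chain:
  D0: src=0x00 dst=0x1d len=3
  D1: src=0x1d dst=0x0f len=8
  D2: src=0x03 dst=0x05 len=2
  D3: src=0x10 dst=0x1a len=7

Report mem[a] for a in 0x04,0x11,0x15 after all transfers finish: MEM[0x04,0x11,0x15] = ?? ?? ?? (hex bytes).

#0 dst[0x1d+3] := {0x64,0x41,0x5f}
#1 dst[0x0f+8] := {0x64,0x41,0x5f,0xa2,0x0f,0xd7,0x81,0xc4}
#2 dst[0x05+2] := {0xae,0x12}
#3 dst[0x1a+7] := {0x41,0x5f,0xa2,0x0f,0xd7,0x81,0xc4}
query mem[0x04]=0x12, mem[0x11]=0x5f, mem[0x15]=0x81

MEM[0x04,0x11,0x15] = 12 5f 81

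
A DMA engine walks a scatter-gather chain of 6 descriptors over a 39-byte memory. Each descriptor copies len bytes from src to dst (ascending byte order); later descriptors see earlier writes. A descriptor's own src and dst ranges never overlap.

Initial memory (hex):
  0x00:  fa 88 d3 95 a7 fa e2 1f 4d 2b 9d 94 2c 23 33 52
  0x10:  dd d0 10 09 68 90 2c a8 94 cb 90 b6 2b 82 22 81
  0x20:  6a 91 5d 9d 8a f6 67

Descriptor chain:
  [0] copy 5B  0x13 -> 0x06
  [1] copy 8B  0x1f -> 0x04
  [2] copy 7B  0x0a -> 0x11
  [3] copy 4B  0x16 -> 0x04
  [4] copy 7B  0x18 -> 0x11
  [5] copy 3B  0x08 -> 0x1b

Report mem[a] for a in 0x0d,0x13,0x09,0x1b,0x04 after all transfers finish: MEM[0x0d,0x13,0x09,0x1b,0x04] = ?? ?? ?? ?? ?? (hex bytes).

MEM[0x0d,0x13,0x09,0x1b,0x04] = 23 90 8a 9d 52

D0: mem[0x06..0x0a] <- [09 68 90 2c a8]
D1: mem[0x04..0x0b] <- [81 6a 91 5d 9d 8a f6 67]
D2: mem[0x11..0x17] <- [f6 67 2c 23 33 52 dd]
D3: mem[0x04..0x07] <- [52 dd 94 cb]
D4: mem[0x11..0x17] <- [94 cb 90 b6 2b 82 22]
D5: mem[0x1b..0x1d] <- [9d 8a f6]
query mem[0x0d]=0x23, mem[0x13]=0x90, mem[0x09]=0x8a, mem[0x1b]=0x9d, mem[0x04]=0x52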